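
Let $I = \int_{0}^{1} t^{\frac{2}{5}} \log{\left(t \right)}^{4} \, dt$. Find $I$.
$\frac{75000}{16807}$

Begin with the known integral
$$J(a) = \int_{0}^{1} t^{a} \, dt = \frac{1}{a + 1}.$$

Differentiating under the integral sign brings down a factor of $\ln t$:
$$\frac{dJ}{da} = \int_{0}^{1} t^{a} \log{\left(t \right)} \, dt = - \frac{1}{\left(a + 1\right)^{2}}.$$

Repeating $4$ times in total — each differentiation brings down another $\ln t$ — gives
$$\frac{d^{4}J}{da^{4}} = \int_{0}^{1} t^{a} \log{\left(t \right)}^{4} \, dt = \frac{24}{\left(a + 1\right)^{5}},$$
and the integrand here is exactly the target integrand, so $I = \frac{24}{\left(a + 1\right)^{5}}$.

Setting $a = \frac{2}{5}$:
$$I = \frac{75000}{16807}.$$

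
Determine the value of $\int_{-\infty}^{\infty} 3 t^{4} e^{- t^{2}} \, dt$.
$\frac{9 \sqrt{\pi}}{4}$

Begin with the known integral
$$J(a) = \int_{-\infty}^{\infty} 3 e^{- a t^{2}} \, dt = \frac{3 \sqrt{\pi}}{\sqrt{a}}.$$

Differentiating under the integral sign brings down a factor of $(-t^2)$:
$$\frac{dJ}{da} = \int_{-\infty}^{\infty} - 3 t^{2} e^{- a t^{2}} \, dt = - \frac{3 \sqrt{\pi}}{2 a^{\frac{3}{2}}}.$$

Repeating twice in total — each differentiation brings down another $(-t^2)$ — gives
$$\frac{d^{2}J}{da^{2}} = \int_{-\infty}^{\infty} 3 t^{4} e^{- a t^{2}} \, dt = \frac{9 \sqrt{\pi}}{4 a^{\frac{5}{2}}},$$
and the integrand here is exactly the target integrand, so $I = \frac{9 \sqrt{\pi}}{4 a^{\frac{5}{2}}}$.

Setting $a = 1$:
$$I = \frac{9 \sqrt{\pi}}{4}.$$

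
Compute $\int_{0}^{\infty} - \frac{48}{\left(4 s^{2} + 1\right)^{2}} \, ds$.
$- 6 \pi$

Start from the standard arctangent integral
$$J(a) = \int_{0}^{\infty} - \frac{3}{a^{2} + s^{2}} \, ds = - \frac{3 \pi}{2 a}.$$

Differentiating under the integral sign with respect to $a$,
$$\frac{dJ}{da} = \int_{0}^{\infty} \frac{6 a}{\left(a^{2} + s^{2}\right)^{2}} \, ds = \frac{3 \pi}{2 a^{2}},$$
so $\int_{0}^{\infty} - \frac{3}{\left(a^{2} + s^{2}\right)^{2}} \, ds = - \frac{3 \pi}{4 a^{3}}$.

Setting $a = \frac{1}{2}$:
$$I = - 6 \pi.$$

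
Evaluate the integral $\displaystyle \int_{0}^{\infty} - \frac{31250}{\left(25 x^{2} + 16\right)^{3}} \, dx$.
$- \frac{9375 \pi}{8192}$

Recall the elementary integral
$$J(a) = \int_{0}^{\infty} - \frac{2}{a^{2} + x^{2}} \, dx = - \frac{\pi}{a}.$$

Differentiating under the integral sign with respect to $a$,
$$\frac{dJ}{da} = \int_{0}^{\infty} \frac{4 a}{\left(a^{2} + x^{2}\right)^{2}} \, dx = \frac{\pi}{a^{2}},$$
so $\int_{0}^{\infty} - \frac{2}{\left(a^{2} + x^{2}\right)^{2}} \, dx = - \frac{\pi}{2 a^{3}}$.

Repeating — each differentiation of $1/(x^2+a^2)^j$ produces $-2ja/(x^2+a^2)^{j+1}$ — and dividing through by $-2ja$ at each step yields, after $2$ differentiations in total,
$$\int_{0}^{\infty} - \frac{2}{\left(a^{2} + x^{2}\right)^{3}} \, dx = - \frac{3 \pi}{8 a^{5}}.$$

Setting $a = \frac{4}{5}$:
$$I = - \frac{9375 \pi}{8192}.$$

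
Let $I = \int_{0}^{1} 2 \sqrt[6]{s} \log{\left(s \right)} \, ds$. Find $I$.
$- \frac{72}{49}$

Consider the simpler parametrised integral
$$J(a) = \int_{0}^{1} 2 s^{a} \, ds = \frac{2}{a + 1}.$$

Differentiating under the integral sign brings down a factor of $\ln s$:
$$\frac{dJ}{da} = \int_{0}^{1} 2 s^{a} \log{\left(s \right)} \, ds = - \frac{2}{\left(a + 1\right)^{2}}.$$

The integral on the left is $I$, so $I = - \frac{2}{\left(a + 1\right)^{2}}$.

Setting $a = \frac{1}{6}$:
$$I = - \frac{72}{49}.$$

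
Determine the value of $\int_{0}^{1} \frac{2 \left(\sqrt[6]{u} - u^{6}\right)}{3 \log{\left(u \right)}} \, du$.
$- \frac{2 \log{\left(6 \right)}}{3}$

Introduce a parameter $a$ in the exponent: let $I(a) = \int_{0}^{1} \frac{2 \left(- u^{6} + u^{a}\right)}{3 \log{\left(u \right)}} \, du$.

Since $\dfrac{\partial}{\partial a}\,u^{a} = u^{a} \ln u$, the $\ln u$ in the denominator cancels and
$$\frac{dI}{da} = \int_{0}^{1} \frac{2}{3} u^{a} \, du = \frac{2}{3} \left[\frac{u^{a+1}}{a+1}\right]_0^1 = \frac{2}{3 \left(a + 1\right)}.$$

Integrating with respect to $a$ gives $I(a) = \frac{2 \log{\left(a + 1 \right)}}{3} - \frac{2 \log{\left(7 \right)}}{3} + C$.

At $a = 6$ the integrand is identically $0$, so $I(6) = 0$. The closed form gives $0$, hence $C = 0$.

Setting $a = \frac{1}{6}$:
$$I = - \frac{2 \log{\left(6 \right)}}{3}.$$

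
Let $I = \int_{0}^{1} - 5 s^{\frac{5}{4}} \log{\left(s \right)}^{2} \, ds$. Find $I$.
$- \frac{640}{729}$

Start from the elementary integral
$$J(a) = \int_{0}^{1} - 5 s^{a} \, ds = - \frac{5}{a + 1}.$$

Differentiating under the integral sign brings down a factor of $\ln s$:
$$\frac{dJ}{da} = \int_{0}^{1} - 5 s^{a} \log{\left(s \right)} \, ds = \frac{5}{\left(a + 1\right)^{2}}.$$

Repeating twice in total — each differentiation brings down another $\ln s$ — gives
$$\frac{d^{2}J}{da^{2}} = \int_{0}^{1} - 5 s^{a} \log{\left(s \right)}^{2} \, ds = - \frac{10}{\left(a + 1\right)^{3}},$$
and the integrand here is exactly the target integrand, so $I = - \frac{10}{\left(a + 1\right)^{3}}$.

Setting $a = \frac{5}{4}$:
$$I = - \frac{640}{729}.$$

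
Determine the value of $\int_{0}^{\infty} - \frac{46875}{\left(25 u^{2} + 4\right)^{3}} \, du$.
$- \frac{28125 \pi}{512}$

Begin with the known result
$$J(a) = \int_{0}^{\infty} - \frac{3}{a^{2} + u^{2}} \, du = - \frac{3 \pi}{2 a}.$$

Differentiating under the integral sign with respect to $a$,
$$\frac{dJ}{da} = \int_{0}^{\infty} \frac{6 a}{\left(a^{2} + u^{2}\right)^{2}} \, du = \frac{3 \pi}{2 a^{2}},$$
so $\int_{0}^{\infty} - \frac{3}{\left(a^{2} + u^{2}\right)^{2}} \, du = - \frac{3 \pi}{4 a^{3}}$.

Repeating — each differentiation of $1/(u^2+a^2)^j$ produces $-2ja/(u^2+a^2)^{j+1}$ — and dividing through by $-2ja$ at each step yields, after $2$ differentiations in total,
$$\int_{0}^{\infty} - \frac{3}{\left(a^{2} + u^{2}\right)^{3}} \, du = - \frac{9 \pi}{16 a^{5}}.$$

Setting $a = \frac{2}{5}$:
$$I = - \frac{28125 \pi}{512}.$$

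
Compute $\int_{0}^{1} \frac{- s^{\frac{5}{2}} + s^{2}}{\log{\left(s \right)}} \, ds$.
$\log{\left(\frac{6}{7} \right)}$

Replace the exponent $\frac{5}{2}$ by a parameter $a$: let $I(a) = \int_{0}^{1} \frac{s^{2} - s^{a}}{\log{\left(s \right)}} \, ds$.

Since $\dfrac{\partial}{\partial a}\,s^{a} = s^{a} \ln s$, the $\ln s$ in the denominator cancels and
$$\frac{dI}{da} = \int_{0}^{1} -1 s^{a} \, ds = -1 \left[\frac{s^{a+1}}{a+1}\right]_0^1 = - \frac{1}{a + 1}.$$

Integrating with respect to $a$ gives $I(a) = \log{\left(\frac{3}{a + 1} \right)} + C$.

At $a = 2$ the integrand is identically $0$, so $I(2) = 0$. The closed form gives $0$, hence $C = 0$.

Setting $a = \frac{5}{2}$:
$$I = \log{\left(\frac{6}{7} \right)}.$$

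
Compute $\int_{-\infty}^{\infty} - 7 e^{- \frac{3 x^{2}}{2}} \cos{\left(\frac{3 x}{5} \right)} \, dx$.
$- \frac{7 \sqrt{6} \sqrt{\pi}}{3 e^{\frac{3}{50}}}$

Define $I(b) = \int_{-\infty}^{\infty} - 7 e^{- \frac{3 x^{2}}{2}} \cos{\left(b x \right)} \, dx$.

Differentiating under the integral sign,
$$I'(b) = \int_{-\infty}^{\infty} 7 x e^{- \frac{3 x^{2}}{2}} \sin{\left(b x \right)} \, dx.$$

Integrate $\int_{-\infty}^{\infty} x \sin(b x)\, e^{- \frac{3 x^{2}}{2}}\, dx$ by parts with $u = \sin(b x)$ and $dv = x\, e^{- \frac{3 x^{2}}{2}}\, dx$, giving $v = - \frac{e^{- \frac{3 x^{2}}{2}}}{3}$. The boundary term vanishes and
$$\int_{-\infty}^{\infty} x \sin(b x)\, e^{- \frac{3 x^{2}}{2}}\, dx = \frac{b}{3} \int_{-\infty}^{\infty} \cos(b x)\, e^{- \frac{3 x^{2}}{2}}\, dx,$$
so $I'(b) = - \frac{b}{3}\, I(b)$.

This is a separable first-order ODE; solving with the initial condition $I(0) = \int_{-\infty}^{\infty} - 7 e^{- \frac{3 x^{2}}{2}}\,dx = - \frac{7 \sqrt{6} \sqrt{\pi}}{3}$ gives
$$I(b) = - \frac{7 \sqrt{6} \sqrt{\pi} e^{- \frac{b^{2}}{6}}}{3}.$$

Setting $b = \frac{3}{5}$:
$$I = - \frac{7 \sqrt{6} \sqrt{\pi}}{3 e^{\frac{3}{50}}}.$$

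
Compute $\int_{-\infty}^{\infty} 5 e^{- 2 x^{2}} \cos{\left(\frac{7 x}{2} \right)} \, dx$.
$\frac{5 \sqrt{2} \sqrt{\pi}}{2 e^{\frac{49}{32}}}$

Let $b$ denote the cosine frequency and define $I(b) = \int_{-\infty}^{\infty} 5 e^{- 2 x^{2}} \cos{\left(b x \right)} \, dx$.

Differentiating under the integral sign,
$$I'(b) = \int_{-\infty}^{\infty} - 5 x e^{- 2 x^{2}} \sin{\left(b x \right)} \, dx.$$

Integrate $\int_{-\infty}^{\infty} x \sin(b x)\, e^{- 2 x^{2}}\, dx$ by parts with $u = \sin(b x)$ and $dv = x\, e^{- 2 x^{2}}\, dx$, giving $v = - \frac{e^{- 2 x^{2}}}{4}$. The boundary term vanishes and
$$\int_{-\infty}^{\infty} x \sin(b x)\, e^{- 2 x^{2}}\, dx = \frac{b}{4} \int_{-\infty}^{\infty} \cos(b x)\, e^{- 2 x^{2}}\, dx,$$
so $I'(b) = - \frac{b}{4}\, I(b)$.

This is a separable first-order ODE; solving with the initial condition $I(0) = \int_{-\infty}^{\infty} 5 e^{- 2 x^{2}}\,dx = \frac{5 \sqrt{2} \sqrt{\pi}}{2}$ gives
$$I(b) = \frac{5 \sqrt{2} \sqrt{\pi} e^{- \frac{b^{2}}{8}}}{2}.$$

Setting $b = \frac{7}{2}$:
$$I = \frac{5 \sqrt{2} \sqrt{\pi}}{2 e^{\frac{49}{32}}}.$$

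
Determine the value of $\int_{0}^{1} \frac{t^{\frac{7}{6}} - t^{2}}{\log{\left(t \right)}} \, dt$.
$- \log{\left(18 \right)} + \log{\left(13 \right)}$

Consider the one-parameter family: let $I(a) = \int_{0}^{1} \frac{t^{\frac{7}{6}} - t^{a}}{\log{\left(t \right)}} \, dt$.

Since $\dfrac{\partial}{\partial a}\,t^{a} = t^{a} \ln t$, the $\ln t$ in the denominator cancels and
$$\frac{dI}{da} = \int_{0}^{1} -1 t^{a} \, dt = -1 \left[\frac{t^{a+1}}{a+1}\right]_0^1 = - \frac{1}{a + 1}.$$

Integrating with respect to $a$ gives $I(a) = - \log{\left(\frac{6 a}{13} + \frac{6}{13} \right)} + C$.

At $a = \frac{7}{6}$ the integrand is identically $0$, so $I(\frac{7}{6}) = 0$. The closed form gives $0$, hence $C = 0$.

Setting $a = 2$:
$$I = - \log{\left(18 \right)} + \log{\left(13 \right)}.$$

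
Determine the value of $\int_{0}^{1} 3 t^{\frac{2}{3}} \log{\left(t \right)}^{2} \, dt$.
$\frac{162}{125}$

Start from the elementary integral
$$J(a) = \int_{0}^{1} 3 t^{a} \, dt = \frac{3}{a + 1}.$$

Differentiating under the integral sign brings down a factor of $\ln t$:
$$\frac{dJ}{da} = \int_{0}^{1} 3 t^{a} \log{\left(t \right)} \, dt = - \frac{3}{\left(a + 1\right)^{2}}.$$

Repeating twice in total — each differentiation brings down another $\ln t$ — gives
$$\frac{d^{2}J}{da^{2}} = \int_{0}^{1} 3 t^{a} \log{\left(t \right)}^{2} \, dt = \frac{6}{\left(a + 1\right)^{3}},$$
and the integrand here is exactly the target integrand, so $I = \frac{6}{\left(a + 1\right)^{3}}$.

Setting $a = \frac{2}{3}$:
$$I = \frac{162}{125}.$$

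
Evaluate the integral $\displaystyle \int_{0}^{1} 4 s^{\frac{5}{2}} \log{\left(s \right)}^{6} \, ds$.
$\frac{368640}{823543}$

Begin with the known integral
$$J(a) = \int_{0}^{1} 4 s^{a} \, ds = \frac{4}{a + 1}.$$

Differentiating under the integral sign brings down a factor of $\ln s$:
$$\frac{dJ}{da} = \int_{0}^{1} 4 s^{a} \log{\left(s \right)} \, ds = - \frac{4}{\left(a + 1\right)^{2}}.$$

Repeating $6$ times in total — each differentiation brings down another $\ln s$ — gives
$$\frac{d^{6}J}{da^{6}} = \int_{0}^{1} 4 s^{a} \log{\left(s \right)}^{6} \, ds = \frac{2880}{\left(a + 1\right)^{7}},$$
and the integrand here is exactly the target integrand, so $I = \frac{2880}{\left(a + 1\right)^{7}}$.

Setting $a = \frac{5}{2}$:
$$I = \frac{368640}{823543}.$$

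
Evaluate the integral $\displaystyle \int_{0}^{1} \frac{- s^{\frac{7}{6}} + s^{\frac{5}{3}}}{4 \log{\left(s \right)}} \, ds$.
$- \frac{\log{\left(13 \right)}}{4} + \log{\left(2 \right)}$

Consider the one-parameter family: let $I(a) = \int_{0}^{1} \frac{s^{\frac{5}{3}} - s^{a}}{4 \log{\left(s \right)}} \, ds$.

Since $\dfrac{\partial}{\partial a}\,s^{a} = s^{a} \ln s$, the $\ln s$ in the denominator cancels and
$$\frac{dI}{da} = \int_{0}^{1} - \frac{1}{4} s^{a} \, ds = - \frac{1}{4} \left[\frac{s^{a+1}}{a+1}\right]_0^1 = - \frac{1}{4 a + 4}.$$

Integrating with respect to $a$ gives $I(a) = - \frac{\log{\left(a + 1 \right)}}{4} - \frac{\log{\left(6 \right)}}{4} + \log{\left(2 \right)} + C$.

At $a = \frac{5}{3}$ the integrand is identically $0$, so $I(\frac{5}{3}) = 0$. The closed form gives $0$, hence $C = 0$.

Setting $a = \frac{7}{6}$:
$$I = - \frac{\log{\left(13 \right)}}{4} + \log{\left(2 \right)}.$$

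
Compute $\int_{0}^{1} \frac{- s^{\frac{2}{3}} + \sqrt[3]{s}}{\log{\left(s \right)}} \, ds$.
$- \log{\left(\frac{5}{4} \right)}$

Consider the one-parameter family: let $I(a) = \int_{0}^{1} \frac{\sqrt[3]{s} - s^{a}}{\log{\left(s \right)}} \, ds$.

Since $\dfrac{\partial}{\partial a}\,s^{a} = s^{a} \ln s$, the $\ln s$ in the denominator cancels and
$$\frac{dI}{da} = \int_{0}^{1} -1 s^{a} \, ds = -1 \left[\frac{s^{a+1}}{a+1}\right]_0^1 = - \frac{1}{a + 1}.$$

Integrating with respect to $a$ gives $I(a) = - \log{\left(\frac{3 a}{4} + \frac{3}{4} \right)} + C$.

At $a = \frac{1}{3}$ the integrand is identically $0$, so $I(\frac{1}{3}) = 0$. The closed form gives $0$, hence $C = 0$.

Setting $a = \frac{2}{3}$:
$$I = - \log{\left(\frac{5}{4} \right)}.$$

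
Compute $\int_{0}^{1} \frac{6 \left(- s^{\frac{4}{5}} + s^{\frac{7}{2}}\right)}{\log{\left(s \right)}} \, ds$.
$\log{\left(\frac{15625}{64} \right)}$

Introduce a parameter $a$ in the exponent: let $I(a) = \int_{0}^{1} \frac{6 \left(- s^{\frac{4}{5}} + s^{a}\right)}{\log{\left(s \right)}} \, ds$.

Since $\dfrac{\partial}{\partial a}\,s^{a} = s^{a} \ln s$, the $\ln s$ in the denominator cancels and
$$\frac{dI}{da} = \int_{0}^{1} 6 s^{a} \, ds = 6 \left[\frac{s^{a+1}}{a+1}\right]_0^1 = \frac{6}{a + 1}.$$

Integrating with respect to $a$ gives $I(a) = \log{\left(\frac{15625 \left(a + 1\right)^{6}}{531441} \right)} + C$.

At $a = \frac{4}{5}$ the integrand is identically $0$, so $I(\frac{4}{5}) = 0$. The closed form gives $0$, hence $C = 0$.

Setting $a = \frac{7}{2}$:
$$I = \log{\left(\frac{15625}{64} \right)}.$$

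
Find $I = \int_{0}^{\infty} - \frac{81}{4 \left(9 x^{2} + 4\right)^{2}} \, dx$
$- \frac{27 \pi}{128}$

Begin with the known result
$$J(a) = \int_{0}^{\infty} - \frac{1}{4 \left(a^{2} + x^{2}\right)} \, dx = - \frac{\pi}{8 a}.$$

Differentiating under the integral sign with respect to $a$,
$$\frac{dJ}{da} = \int_{0}^{\infty} \frac{a}{2 \left(a^{2} + x^{2}\right)^{2}} \, dx = \frac{\pi}{8 a^{2}},$$
so $\int_{0}^{\infty} - \frac{1}{4 \left(a^{2} + x^{2}\right)^{2}} \, dx = - \frac{\pi}{16 a^{3}}$.

Setting $a = \frac{2}{3}$:
$$I = - \frac{27 \pi}{128}.$$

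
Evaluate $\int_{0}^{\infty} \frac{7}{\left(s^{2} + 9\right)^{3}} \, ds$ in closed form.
$\frac{7 \pi}{1296}$

Start from the standard arctangent integral
$$J(a) = \int_{0}^{\infty} \frac{7}{a^{2} + s^{2}} \, ds = \frac{7 \pi}{2 a}.$$

Differentiating under the integral sign with respect to $a$,
$$\frac{dJ}{da} = \int_{0}^{\infty} - \frac{14 a}{\left(a^{2} + s^{2}\right)^{2}} \, ds = - \frac{7 \pi}{2 a^{2}},$$
so $\int_{0}^{\infty} \frac{7}{\left(a^{2} + s^{2}\right)^{2}} \, ds = \frac{7 \pi}{4 a^{3}}$.

Repeating — each differentiation of $1/(s^2+a^2)^j$ produces $-2ja/(s^2+a^2)^{j+1}$ — and dividing through by $-2ja$ at each step yields, after $2$ differentiations in total,
$$\int_{0}^{\infty} \frac{7}{\left(a^{2} + s^{2}\right)^{3}} \, ds = \frac{21 \pi}{16 a^{5}}.$$

Setting $a = 3$:
$$I = \frac{7 \pi}{1296}.$$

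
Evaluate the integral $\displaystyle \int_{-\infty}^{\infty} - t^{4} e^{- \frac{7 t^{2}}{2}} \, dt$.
$- \frac{3 \sqrt{14} \sqrt{\pi}}{343}$

Start from the elementary integral
$$J(a) = \int_{-\infty}^{\infty} - e^{- a t^{2}} \, dt = - \frac{\sqrt{\pi}}{\sqrt{a}}.$$

Differentiating under the integral sign brings down a factor of $(-t^2)$:
$$\frac{dJ}{da} = \int_{-\infty}^{\infty} t^{2} e^{- a t^{2}} \, dt = \frac{\sqrt{\pi}}{2 a^{\frac{3}{2}}}.$$

Repeating twice in total — each differentiation brings down another $(-t^2)$ — gives
$$\frac{d^{2}J}{da^{2}} = \int_{-\infty}^{\infty} - t^{4} e^{- a t^{2}} \, dt = - \frac{3 \sqrt{\pi}}{4 a^{\frac{5}{2}}},$$
and the integrand here is exactly the target integrand, so $I = - \frac{3 \sqrt{\pi}}{4 a^{\frac{5}{2}}}$.

Setting $a = \frac{7}{2}$:
$$I = - \frac{3 \sqrt{14} \sqrt{\pi}}{343}.$$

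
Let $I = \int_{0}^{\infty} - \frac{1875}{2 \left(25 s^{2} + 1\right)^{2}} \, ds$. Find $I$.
$- \frac{375 \pi}{8}$

Start from the standard arctangent integral
$$J(a) = \int_{0}^{\infty} - \frac{3}{2 \left(a^{2} + s^{2}\right)} \, ds = - \frac{3 \pi}{4 a}.$$

Differentiating under the integral sign with respect to $a$,
$$\frac{dJ}{da} = \int_{0}^{\infty} \frac{3 a}{\left(a^{2} + s^{2}\right)^{2}} \, ds = \frac{3 \pi}{4 a^{2}},$$
so $\int_{0}^{\infty} - \frac{3}{2 \left(a^{2} + s^{2}\right)^{2}} \, ds = - \frac{3 \pi}{8 a^{3}}$.

Setting $a = \frac{1}{5}$:
$$I = - \frac{375 \pi}{8}.$$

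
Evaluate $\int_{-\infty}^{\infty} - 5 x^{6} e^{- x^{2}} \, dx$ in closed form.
$- \frac{75 \sqrt{\pi}}{8}$

Start from the elementary integral
$$J(a) = \int_{-\infty}^{\infty} - 5 e^{- a x^{2}} \, dx = - \frac{5 \sqrt{\pi}}{\sqrt{a}}.$$

Differentiating under the integral sign brings down a factor of $(-x^2)$:
$$\frac{dJ}{da} = \int_{-\infty}^{\infty} 5 x^{2} e^{- a x^{2}} \, dx = \frac{5 \sqrt{\pi}}{2 a^{\frac{3}{2}}}.$$

Repeating $3$ times in total — each differentiation brings down another $(-x^2)$ — gives
$$\frac{d^{3}J}{da^{3}} = \int_{-\infty}^{\infty} 5 x^{6} e^{- a x^{2}} \, dx = \frac{75 \sqrt{\pi}}{8 a^{\frac{7}{2}}},$$
and the integrand here is $(-1)^{3}$ times the target integrand, so $I = (-1)^{3}\,\frac{d^{3}J}{da^{3}} = - \frac{75 \sqrt{\pi}}{8 a^{\frac{7}{2}}}$.

Setting $a = 1$:
$$I = - \frac{75 \sqrt{\pi}}{8}.$$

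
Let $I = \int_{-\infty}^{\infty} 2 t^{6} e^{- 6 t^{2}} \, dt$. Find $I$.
$\frac{5 \sqrt{6} \sqrt{\pi}}{1728}$

Start from the elementary integral
$$J(a) = \int_{-\infty}^{\infty} 2 e^{- a t^{2}} \, dt = \frac{2 \sqrt{\pi}}{\sqrt{a}}.$$

Differentiating under the integral sign brings down a factor of $(-t^2)$:
$$\frac{dJ}{da} = \int_{-\infty}^{\infty} - 2 t^{2} e^{- a t^{2}} \, dt = - \frac{\sqrt{\pi}}{a^{\frac{3}{2}}}.$$

Repeating $3$ times in total — each differentiation brings down another $(-t^2)$ — gives
$$\frac{d^{3}J}{da^{3}} = \int_{-\infty}^{\infty} - 2 t^{6} e^{- a t^{2}} \, dt = - \frac{15 \sqrt{\pi}}{4 a^{\frac{7}{2}}},$$
and the integrand here is $(-1)^{3}$ times the target integrand, so $I = (-1)^{3}\,\frac{d^{3}J}{da^{3}} = \frac{15 \sqrt{\pi}}{4 a^{\frac{7}{2}}}$.

Setting $a = 6$:
$$I = \frac{5 \sqrt{6} \sqrt{\pi}}{1728}.$$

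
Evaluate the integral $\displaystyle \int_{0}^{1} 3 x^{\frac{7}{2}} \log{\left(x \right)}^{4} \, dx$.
$\frac{256}{6561}$

Start from the elementary integral
$$J(a) = \int_{0}^{1} 3 x^{a} \, dx = \frac{3}{a + 1}.$$

Differentiating under the integral sign brings down a factor of $\ln x$:
$$\frac{dJ}{da} = \int_{0}^{1} 3 x^{a} \log{\left(x \right)} \, dx = - \frac{3}{\left(a + 1\right)^{2}}.$$

Repeating $4$ times in total — each differentiation brings down another $\ln x$ — gives
$$\frac{d^{4}J}{da^{4}} = \int_{0}^{1} 3 x^{a} \log{\left(x \right)}^{4} \, dx = \frac{72}{\left(a + 1\right)^{5}},$$
and the integrand here is exactly the target integrand, so $I = \frac{72}{\left(a + 1\right)^{5}}$.

Setting $a = \frac{7}{2}$:
$$I = \frac{256}{6561}.$$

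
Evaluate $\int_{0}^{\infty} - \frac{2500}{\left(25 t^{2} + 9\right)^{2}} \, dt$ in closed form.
$- \frac{125 \pi}{27}$

Start from the standard arctangent integral
$$J(a) = \int_{0}^{\infty} - \frac{4}{a^{2} + t^{2}} \, dt = - \frac{2 \pi}{a}.$$

Differentiating under the integral sign with respect to $a$,
$$\frac{dJ}{da} = \int_{0}^{\infty} \frac{8 a}{\left(a^{2} + t^{2}\right)^{2}} \, dt = \frac{2 \pi}{a^{2}},$$
so $\int_{0}^{\infty} - \frac{4}{\left(a^{2} + t^{2}\right)^{2}} \, dt = - \frac{\pi}{a^{3}}$.

Setting $a = \frac{3}{5}$:
$$I = - \frac{125 \pi}{27}.$$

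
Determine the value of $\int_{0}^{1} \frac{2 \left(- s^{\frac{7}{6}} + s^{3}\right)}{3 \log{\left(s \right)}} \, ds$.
$\log{\left(\frac{4 \sqrt[3]{13} \cdot 3^{\frac{2}{3}}}{13} \right)}$

Replace the exponent $3$ by a parameter $a$: let $I(a) = \int_{0}^{1} \frac{2 \left(- s^{\frac{7}{6}} + s^{a}\right)}{3 \log{\left(s \right)}} \, ds$.

Since $\dfrac{\partial}{\partial a}\,s^{a} = s^{a} \ln s$, the $\ln s$ in the denominator cancels and
$$\frac{dI}{da} = \int_{0}^{1} \frac{2}{3} s^{a} \, ds = \frac{2}{3} \left[\frac{s^{a+1}}{a+1}\right]_0^1 = \frac{2}{3 \left(a + 1\right)}.$$

Integrating with respect to $a$ gives $I(a) = \log{\left(\frac{\sqrt[3]{13} \cdot 6^{\frac{2}{3}} \left(a + 1\right)^{\frac{2}{3}}}{13} \right)} + C$.

At $a = \frac{7}{6}$ the integrand is identically $0$, so $I(\frac{7}{6}) = 0$. The closed form gives $0$, hence $C = 0$.

Setting $a = 3$:
$$I = \log{\left(\frac{4 \sqrt[3]{13} \cdot 3^{\frac{2}{3}}}{13} \right)}.$$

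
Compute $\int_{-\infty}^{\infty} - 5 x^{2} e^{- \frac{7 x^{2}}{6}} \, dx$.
$- \frac{15 \sqrt{42} \sqrt{\pi}}{49}$

Consider the simpler parametrised integral
$$J(a) = \int_{-\infty}^{\infty} - 5 e^{- a x^{2}} \, dx = - \frac{5 \sqrt{\pi}}{\sqrt{a}}.$$

Differentiating under the integral sign brings down a factor of $(-x^2)$:
$$\frac{dJ}{da} = \int_{-\infty}^{\infty} 5 x^{2} e^{- a x^{2}} \, dx = \frac{5 \sqrt{\pi}}{2 a^{\frac{3}{2}}}.$$

The integral on the left is $-I$, so $I = - \frac{5 \sqrt{\pi}}{2 a^{\frac{3}{2}}}$.

Setting $a = \frac{7}{6}$:
$$I = - \frac{15 \sqrt{42} \sqrt{\pi}}{49}.$$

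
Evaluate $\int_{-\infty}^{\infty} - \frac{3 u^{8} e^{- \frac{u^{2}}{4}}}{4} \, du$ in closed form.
$- 2520 \sqrt{\pi}$

Start from the elementary integral
$$J(a) = \int_{-\infty}^{\infty} - \frac{3 e^{- a u^{2}}}{4} \, du = - \frac{3 \sqrt{\pi}}{4 \sqrt{a}}.$$

Differentiating under the integral sign brings down a factor of $(-u^2)$:
$$\frac{dJ}{da} = \int_{-\infty}^{\infty} \frac{3 u^{2} e^{- a u^{2}}}{4} \, du = \frac{3 \sqrt{\pi}}{8 a^{\frac{3}{2}}}.$$

Repeating $4$ times in total — each differentiation brings down another $(-u^2)$ — gives
$$\frac{d^{4}J}{da^{4}} = \int_{-\infty}^{\infty} - \frac{3 u^{8} e^{- a u^{2}}}{4} \, du = - \frac{315 \sqrt{\pi}}{64 a^{\frac{9}{2}}},$$
and the integrand here is exactly the target integrand, so $I = - \frac{315 \sqrt{\pi}}{64 a^{\frac{9}{2}}}$.

Setting $a = \frac{1}{4}$:
$$I = - 2520 \sqrt{\pi}.$$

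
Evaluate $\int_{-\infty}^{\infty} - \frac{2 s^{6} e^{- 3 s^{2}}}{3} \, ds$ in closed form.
$- \frac{5 \sqrt{3} \sqrt{\pi}}{324}$

Consider the simpler parametrised integral
$$J(a) = \int_{-\infty}^{\infty} - \frac{2 e^{- a s^{2}}}{3} \, ds = - \frac{2 \sqrt{\pi}}{3 \sqrt{a}}.$$

Differentiating under the integral sign brings down a factor of $(-s^2)$:
$$\frac{dJ}{da} = \int_{-\infty}^{\infty} \frac{2 s^{2} e^{- a s^{2}}}{3} \, ds = \frac{\sqrt{\pi}}{3 a^{\frac{3}{2}}}.$$

Repeating $3$ times in total — each differentiation brings down another $(-s^2)$ — gives
$$\frac{d^{3}J}{da^{3}} = \int_{-\infty}^{\infty} \frac{2 s^{6} e^{- a s^{2}}}{3} \, ds = \frac{5 \sqrt{\pi}}{4 a^{\frac{7}{2}}},$$
and the integrand here is $(-1)^{3}$ times the target integrand, so $I = (-1)^{3}\,\frac{d^{3}J}{da^{3}} = - \frac{5 \sqrt{\pi}}{4 a^{\frac{7}{2}}}$.

Setting $a = 3$:
$$I = - \frac{5 \sqrt{3} \sqrt{\pi}}{324}.$$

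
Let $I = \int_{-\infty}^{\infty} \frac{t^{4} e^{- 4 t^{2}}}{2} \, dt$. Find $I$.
$\frac{3 \sqrt{\pi}}{256}$

Consider the simpler parametrised integral
$$J(a) = \int_{-\infty}^{\infty} \frac{e^{- a t^{2}}}{2} \, dt = \frac{\sqrt{\pi}}{2 \sqrt{a}}.$$

Differentiating under the integral sign brings down a factor of $(-t^2)$:
$$\frac{dJ}{da} = \int_{-\infty}^{\infty} - \frac{t^{2} e^{- a t^{2}}}{2} \, dt = - \frac{\sqrt{\pi}}{4 a^{\frac{3}{2}}}.$$

Repeating twice in total — each differentiation brings down another $(-t^2)$ — gives
$$\frac{d^{2}J}{da^{2}} = \int_{-\infty}^{\infty} \frac{t^{4} e^{- a t^{2}}}{2} \, dt = \frac{3 \sqrt{\pi}}{8 a^{\frac{5}{2}}},$$
and the integrand here is exactly the target integrand, so $I = \frac{3 \sqrt{\pi}}{8 a^{\frac{5}{2}}}$.

Setting $a = 4$:
$$I = \frac{3 \sqrt{\pi}}{256}.$$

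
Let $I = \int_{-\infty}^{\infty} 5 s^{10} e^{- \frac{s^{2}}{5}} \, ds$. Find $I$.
$\frac{14765625 \sqrt{5} \sqrt{\pi}}{32}$

Consider the simpler parametrised integral
$$J(a) = \int_{-\infty}^{\infty} 5 e^{- a s^{2}} \, ds = \frac{5 \sqrt{\pi}}{\sqrt{a}}.$$

Differentiating under the integral sign brings down a factor of $(-s^2)$:
$$\frac{dJ}{da} = \int_{-\infty}^{\infty} - 5 s^{2} e^{- a s^{2}} \, ds = - \frac{5 \sqrt{\pi}}{2 a^{\frac{3}{2}}}.$$

Repeating $5$ times in total — each differentiation brings down another $(-s^2)$ — gives
$$\frac{d^{5}J}{da^{5}} = \int_{-\infty}^{\infty} - 5 s^{10} e^{- a s^{2}} \, ds = - \frac{4725 \sqrt{\pi}}{32 a^{\frac{11}{2}}},$$
and the integrand here is $(-1)^{5}$ times the target integrand, so $I = (-1)^{5}\,\frac{d^{5}J}{da^{5}} = \frac{4725 \sqrt{\pi}}{32 a^{\frac{11}{2}}}$.

Setting $a = \frac{1}{5}$:
$$I = \frac{14765625 \sqrt{5} \sqrt{\pi}}{32}.$$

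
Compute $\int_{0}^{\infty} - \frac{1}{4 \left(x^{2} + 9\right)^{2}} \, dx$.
$- \frac{\pi}{432}$

Start from the standard arctangent integral
$$J(a) = \int_{0}^{\infty} - \frac{1}{4 \left(a^{2} + x^{2}\right)} \, dx = - \frac{\pi}{8 a}.$$

Differentiating under the integral sign with respect to $a$,
$$\frac{dJ}{da} = \int_{0}^{\infty} \frac{a}{2 \left(a^{2} + x^{2}\right)^{2}} \, dx = \frac{\pi}{8 a^{2}},$$
so $\int_{0}^{\infty} - \frac{1}{4 \left(a^{2} + x^{2}\right)^{2}} \, dx = - \frac{\pi}{16 a^{3}}$.

Setting $a = 3$:
$$I = - \frac{\pi}{432}.$$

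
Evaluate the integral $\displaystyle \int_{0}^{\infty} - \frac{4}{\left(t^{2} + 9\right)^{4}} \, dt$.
$- \frac{5 \pi}{17496}$

Recall the elementary integral
$$J(a) = \int_{0}^{\infty} - \frac{4}{a^{2} + t^{2}} \, dt = - \frac{2 \pi}{a}.$$

Differentiating under the integral sign with respect to $a$,
$$\frac{dJ}{da} = \int_{0}^{\infty} \frac{8 a}{\left(a^{2} + t^{2}\right)^{2}} \, dt = \frac{2 \pi}{a^{2}},$$
so $\int_{0}^{\infty} - \frac{4}{\left(a^{2} + t^{2}\right)^{2}} \, dt = - \frac{\pi}{a^{3}}$.

Repeating — each differentiation of $1/(t^2+a^2)^j$ produces $-2ja/(t^2+a^2)^{j+1}$ — and dividing through by $-2ja$ at each step yields, after $3$ differentiations in total,
$$\int_{0}^{\infty} - \frac{4}{\left(a^{2} + t^{2}\right)^{4}} \, dt = - \frac{5 \pi}{8 a^{7}}.$$

Setting $a = 3$:
$$I = - \frac{5 \pi}{17496}.$$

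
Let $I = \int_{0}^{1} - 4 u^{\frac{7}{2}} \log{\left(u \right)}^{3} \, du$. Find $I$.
$\frac{128}{2187}$

Consider the simpler parametrised integral
$$J(a) = \int_{0}^{1} - 4 u^{a} \, du = - \frac{4}{a + 1}.$$

Differentiating under the integral sign brings down a factor of $\ln u$:
$$\frac{dJ}{da} = \int_{0}^{1} - 4 u^{a} \log{\left(u \right)} \, du = \frac{4}{\left(a + 1\right)^{2}}.$$

Repeating $3$ times in total — each differentiation brings down another $\ln u$ — gives
$$\frac{d^{3}J}{da^{3}} = \int_{0}^{1} - 4 u^{a} \log{\left(u \right)}^{3} \, du = \frac{24}{\left(a + 1\right)^{4}},$$
and the integrand here is exactly the target integrand, so $I = \frac{24}{\left(a + 1\right)^{4}}$.

Setting $a = \frac{7}{2}$:
$$I = \frac{128}{2187}.$$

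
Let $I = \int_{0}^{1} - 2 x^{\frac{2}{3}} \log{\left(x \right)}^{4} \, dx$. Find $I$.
$- \frac{11664}{3125}$

Start from the elementary integral
$$J(a) = \int_{0}^{1} - 2 x^{a} \, dx = - \frac{2}{a + 1}.$$

Differentiating under the integral sign brings down a factor of $\ln x$:
$$\frac{dJ}{da} = \int_{0}^{1} - 2 x^{a} \log{\left(x \right)} \, dx = \frac{2}{\left(a + 1\right)^{2}}.$$

Repeating $4$ times in total — each differentiation brings down another $\ln x$ — gives
$$\frac{d^{4}J}{da^{4}} = \int_{0}^{1} - 2 x^{a} \log{\left(x \right)}^{4} \, dx = - \frac{48}{\left(a + 1\right)^{5}},$$
and the integrand here is exactly the target integrand, so $I = - \frac{48}{\left(a + 1\right)^{5}}$.

Setting $a = \frac{2}{3}$:
$$I = - \frac{11664}{3125}.$$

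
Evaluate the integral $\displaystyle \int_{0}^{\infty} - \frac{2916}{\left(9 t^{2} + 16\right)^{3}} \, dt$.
$- \frac{729 \pi}{4096}$

Recall the elementary integral
$$J(a) = \int_{0}^{\infty} - \frac{4}{a^{2} + t^{2}} \, dt = - \frac{2 \pi}{a}.$$

Differentiating under the integral sign with respect to $a$,
$$\frac{dJ}{da} = \int_{0}^{\infty} \frac{8 a}{\left(a^{2} + t^{2}\right)^{2}} \, dt = \frac{2 \pi}{a^{2}},$$
so $\int_{0}^{\infty} - \frac{4}{\left(a^{2} + t^{2}\right)^{2}} \, dt = - \frac{\pi}{a^{3}}$.

Repeating — each differentiation of $1/(t^2+a^2)^j$ produces $-2ja/(t^2+a^2)^{j+1}$ — and dividing through by $-2ja$ at each step yields, after $2$ differentiations in total,
$$\int_{0}^{\infty} - \frac{4}{\left(a^{2} + t^{2}\right)^{3}} \, dt = - \frac{3 \pi}{4 a^{5}}.$$

Setting $a = \frac{4}{3}$:
$$I = - \frac{729 \pi}{4096}.$$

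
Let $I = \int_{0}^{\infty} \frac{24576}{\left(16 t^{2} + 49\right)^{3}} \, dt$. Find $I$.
$\frac{1152 \pi}{16807}$

Start from the standard arctangent integral
$$J(a) = \int_{0}^{\infty} \frac{6}{a^{2} + t^{2}} \, dt = \frac{3 \pi}{a}.$$

Differentiating under the integral sign with respect to $a$,
$$\frac{dJ}{da} = \int_{0}^{\infty} - \frac{12 a}{\left(a^{2} + t^{2}\right)^{2}} \, dt = - \frac{3 \pi}{a^{2}},$$
so $\int_{0}^{\infty} \frac{6}{\left(a^{2} + t^{2}\right)^{2}} \, dt = \frac{3 \pi}{2 a^{3}}$.

Repeating — each differentiation of $1/(t^2+a^2)^j$ produces $-2ja/(t^2+a^2)^{j+1}$ — and dividing through by $-2ja$ at each step yields, after $2$ differentiations in total,
$$\int_{0}^{\infty} \frac{6}{\left(a^{2} + t^{2}\right)^{3}} \, dt = \frac{9 \pi}{8 a^{5}}.$$

Setting $a = \frac{7}{4}$:
$$I = \frac{1152 \pi}{16807}.$$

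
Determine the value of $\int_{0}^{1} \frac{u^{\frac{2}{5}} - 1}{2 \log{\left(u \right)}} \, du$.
$\log{\left(\frac{\sqrt{35}}{5} \right)}$

Replace the exponent $\frac{2}{5}$ by a parameter $a$: let $I(a) = \int_{0}^{1} \frac{u^{a} - 1}{2 \log{\left(u \right)}} \, du$.

Since $\dfrac{\partial}{\partial a}\,u^{a} = u^{a} \ln u$, the $\ln u$ in the denominator cancels and
$$\frac{dI}{da} = \int_{0}^{1} \frac{1}{2} u^{a} \, du = \frac{1}{2} \left[\frac{u^{a+1}}{a+1}\right]_0^1 = \frac{1}{2 \left(a + 1\right)}.$$

Integrating with respect to $a$ gives $I(a) = \frac{\log{\left(a + 1 \right)}}{2} + C$.

At $a = 0$ the integrand is identically $0$, so $I(0) = 0$. The closed form gives $0$, hence $C = 0$.

Setting $a = \frac{2}{5}$:
$$I = \log{\left(\frac{\sqrt{35}}{5} \right)}.$$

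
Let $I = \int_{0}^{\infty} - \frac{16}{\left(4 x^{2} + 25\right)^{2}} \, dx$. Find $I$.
$- \frac{2 \pi}{125}$

Begin with the known result
$$J(a) = \int_{0}^{\infty} - \frac{1}{a^{2} + x^{2}} \, dx = - \frac{\pi}{2 a}.$$

Differentiating under the integral sign with respect to $a$,
$$\frac{dJ}{da} = \int_{0}^{\infty} \frac{2 a}{\left(a^{2} + x^{2}\right)^{2}} \, dx = \frac{\pi}{2 a^{2}},$$
so $\int_{0}^{\infty} - \frac{1}{\left(a^{2} + x^{2}\right)^{2}} \, dx = - \frac{\pi}{4 a^{3}}$.

Setting $a = \frac{5}{2}$:
$$I = - \frac{2 \pi}{125}.$$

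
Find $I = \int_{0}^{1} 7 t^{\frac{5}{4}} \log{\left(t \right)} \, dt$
$- \frac{112}{81}$

Begin with the known integral
$$J(a) = \int_{0}^{1} 7 t^{a} \, dt = \frac{7}{a + 1}.$$

Differentiating under the integral sign brings down a factor of $\ln t$:
$$\frac{dJ}{da} = \int_{0}^{1} 7 t^{a} \log{\left(t \right)} \, dt = - \frac{7}{\left(a + 1\right)^{2}}.$$

The integral on the left is $I$, so $I = - \frac{7}{\left(a + 1\right)^{2}}$.

Setting $a = \frac{5}{4}$:
$$I = - \frac{112}{81}.$$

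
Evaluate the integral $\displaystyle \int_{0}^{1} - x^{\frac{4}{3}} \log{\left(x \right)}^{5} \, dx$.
$\frac{87480}{117649}$

Begin with the known integral
$$J(a) = \int_{0}^{1} - x^{a} \, dx = - \frac{1}{a + 1}.$$

Differentiating under the integral sign brings down a factor of $\ln x$:
$$\frac{dJ}{da} = \int_{0}^{1} - x^{a} \log{\left(x \right)} \, dx = \frac{1}{\left(a + 1\right)^{2}}.$$

Repeating $5$ times in total — each differentiation brings down another $\ln x$ — gives
$$\frac{d^{5}J}{da^{5}} = \int_{0}^{1} - x^{a} \log{\left(x \right)}^{5} \, dx = \frac{120}{\left(a + 1\right)^{6}},$$
and the integrand here is exactly the target integrand, so $I = \frac{120}{\left(a + 1\right)^{6}}$.

Setting $a = \frac{4}{3}$:
$$I = \frac{87480}{117649}.$$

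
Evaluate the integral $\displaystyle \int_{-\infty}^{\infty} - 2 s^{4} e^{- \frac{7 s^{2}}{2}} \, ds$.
$- \frac{6 \sqrt{14} \sqrt{\pi}}{343}$

Consider the simpler parametrised integral
$$J(a) = \int_{-\infty}^{\infty} - 2 e^{- a s^{2}} \, ds = - \frac{2 \sqrt{\pi}}{\sqrt{a}}.$$

Differentiating under the integral sign brings down a factor of $(-s^2)$:
$$\frac{dJ}{da} = \int_{-\infty}^{\infty} 2 s^{2} e^{- a s^{2}} \, ds = \frac{\sqrt{\pi}}{a^{\frac{3}{2}}}.$$

Repeating twice in total — each differentiation brings down another $(-s^2)$ — gives
$$\frac{d^{2}J}{da^{2}} = \int_{-\infty}^{\infty} - 2 s^{4} e^{- a s^{2}} \, ds = - \frac{3 \sqrt{\pi}}{2 a^{\frac{5}{2}}},$$
and the integrand here is exactly the target integrand, so $I = - \frac{3 \sqrt{\pi}}{2 a^{\frac{5}{2}}}$.

Setting $a = \frac{7}{2}$:
$$I = - \frac{6 \sqrt{14} \sqrt{\pi}}{343}.$$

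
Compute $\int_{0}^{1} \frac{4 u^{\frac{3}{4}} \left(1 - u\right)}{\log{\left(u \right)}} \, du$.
$\log{\left(\frac{2401}{14641} \right)}$

Consider the one-parameter family: let $I(a) = \int_{0}^{1} \frac{4 \left(- u^{\frac{7}{4}} + u^{a}\right)}{\log{\left(u \right)}} \, du$.

Since $\dfrac{\partial}{\partial a}\,u^{a} = u^{a} \ln u$, the $\ln u$ in the denominator cancels and
$$\frac{dI}{da} = \int_{0}^{1} 4 u^{a} \, du = 4 \left[\frac{u^{a+1}}{a+1}\right]_0^1 = \frac{4}{a + 1}.$$

Integrating with respect to $a$ gives $I(a) = \log{\left(\frac{256 \left(a + 1\right)^{4}}{14641} \right)} + C$.

At $a = \frac{7}{4}$ the integrand is identically $0$, so $I(\frac{7}{4}) = 0$. The closed form gives $0$, hence $C = 0$.

Setting $a = \frac{3}{4}$:
$$I = \log{\left(\frac{2401}{14641} \right)}.$$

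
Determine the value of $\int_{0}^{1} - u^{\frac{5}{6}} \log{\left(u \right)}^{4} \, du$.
$- \frac{186624}{161051}$

Start from the elementary integral
$$J(a) = \int_{0}^{1} - u^{a} \, du = - \frac{1}{a + 1}.$$

Differentiating under the integral sign brings down a factor of $\ln u$:
$$\frac{dJ}{da} = \int_{0}^{1} - u^{a} \log{\left(u \right)} \, du = \frac{1}{\left(a + 1\right)^{2}}.$$

Repeating $4$ times in total — each differentiation brings down another $\ln u$ — gives
$$\frac{d^{4}J}{da^{4}} = \int_{0}^{1} - u^{a} \log{\left(u \right)}^{4} \, du = - \frac{24}{\left(a + 1\right)^{5}},$$
and the integrand here is exactly the target integrand, so $I = - \frac{24}{\left(a + 1\right)^{5}}$.

Setting $a = \frac{5}{6}$:
$$I = - \frac{186624}{161051}.$$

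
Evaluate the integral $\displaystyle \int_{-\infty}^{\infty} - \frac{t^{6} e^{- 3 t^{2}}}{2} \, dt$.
$- \frac{5 \sqrt{3} \sqrt{\pi}}{432}$

Begin with the known integral
$$J(a) = \int_{-\infty}^{\infty} - \frac{e^{- a t^{2}}}{2} \, dt = - \frac{\sqrt{\pi}}{2 \sqrt{a}}.$$

Differentiating under the integral sign brings down a factor of $(-t^2)$:
$$\frac{dJ}{da} = \int_{-\infty}^{\infty} \frac{t^{2} e^{- a t^{2}}}{2} \, dt = \frac{\sqrt{\pi}}{4 a^{\frac{3}{2}}}.$$

Repeating $3$ times in total — each differentiation brings down another $(-t^2)$ — gives
$$\frac{d^{3}J}{da^{3}} = \int_{-\infty}^{\infty} \frac{t^{6} e^{- a t^{2}}}{2} \, dt = \frac{15 \sqrt{\pi}}{16 a^{\frac{7}{2}}},$$
and the integrand here is $(-1)^{3}$ times the target integrand, so $I = (-1)^{3}\,\frac{d^{3}J}{da^{3}} = - \frac{15 \sqrt{\pi}}{16 a^{\frac{7}{2}}}$.

Setting $a = 3$:
$$I = - \frac{5 \sqrt{3} \sqrt{\pi}}{432}.$$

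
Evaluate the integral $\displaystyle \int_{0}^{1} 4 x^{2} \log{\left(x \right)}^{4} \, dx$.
$\frac{32}{81}$

Consider the simpler parametrised integral
$$J(a) = \int_{0}^{1} 4 x^{a} \, dx = \frac{4}{a + 1}.$$

Differentiating under the integral sign brings down a factor of $\ln x$:
$$\frac{dJ}{da} = \int_{0}^{1} 4 x^{a} \log{\left(x \right)} \, dx = - \frac{4}{\left(a + 1\right)^{2}}.$$

Repeating $4$ times in total — each differentiation brings down another $\ln x$ — gives
$$\frac{d^{4}J}{da^{4}} = \int_{0}^{1} 4 x^{a} \log{\left(x \right)}^{4} \, dx = \frac{96}{\left(a + 1\right)^{5}},$$
and the integrand here is exactly the target integrand, so $I = \frac{96}{\left(a + 1\right)^{5}}$.

Setting $a = 2$:
$$I = \frac{32}{81}.$$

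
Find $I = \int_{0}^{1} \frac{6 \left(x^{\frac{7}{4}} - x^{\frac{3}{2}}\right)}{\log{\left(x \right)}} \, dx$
$\log{\left(\frac{1771561}{1000000} \right)}$

Consider the one-parameter family: let $I(a) = \int_{0}^{1} \frac{6 \left(- x^{\frac{3}{2}} + x^{a}\right)}{\log{\left(x \right)}} \, dx$.

Since $\dfrac{\partial}{\partial a}\,x^{a} = x^{a} \ln x$, the $\ln x$ in the denominator cancels and
$$\frac{dI}{da} = \int_{0}^{1} 6 x^{a} \, dx = 6 \left[\frac{x^{a+1}}{a+1}\right]_0^1 = \frac{6}{a + 1}.$$

Integrating with respect to $a$ gives $I(a) = \log{\left(\frac{64 \left(a + 1\right)^{6}}{15625} \right)} + C$.

At $a = \frac{3}{2}$ the integrand is identically $0$, so $I(\frac{3}{2}) = 0$. The closed form gives $0$, hence $C = 0$.

Setting $a = \frac{7}{4}$:
$$I = \log{\left(\frac{1771561}{1000000} \right)}.$$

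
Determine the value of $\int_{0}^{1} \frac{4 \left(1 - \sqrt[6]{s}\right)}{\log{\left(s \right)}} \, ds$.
$- \log{\left(\frac{2401}{1296} \right)}$

Consider the one-parameter family: let $I(a) = \int_{0}^{1} \frac{4 \left(1 - s^{a}\right)}{\log{\left(s \right)}} \, ds$.

Since $\dfrac{\partial}{\partial a}\,s^{a} = s^{a} \ln s$, the $\ln s$ in the denominator cancels and
$$\frac{dI}{da} = \int_{0}^{1} -4 s^{a} \, ds = -4 \left[\frac{s^{a+1}}{a+1}\right]_0^1 = - \frac{4}{a + 1}.$$

Integrating with respect to $a$ gives $I(a) = - 4 \log{\left(a + 1 \right)} + C$.

At $a = 0$ the integrand is identically $0$, so $I(0) = 0$. The closed form gives $0$, hence $C = 0$.

Setting $a = \frac{1}{6}$:
$$I = - \log{\left(\frac{2401}{1296} \right)}.$$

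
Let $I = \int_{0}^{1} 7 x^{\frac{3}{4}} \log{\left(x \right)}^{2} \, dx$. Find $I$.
$\frac{128}{49}$

Start from the elementary integral
$$J(a) = \int_{0}^{1} 7 x^{a} \, dx = \frac{7}{a + 1}.$$

Differentiating under the integral sign brings down a factor of $\ln x$:
$$\frac{dJ}{da} = \int_{0}^{1} 7 x^{a} \log{\left(x \right)} \, dx = - \frac{7}{\left(a + 1\right)^{2}}.$$

Repeating twice in total — each differentiation brings down another $\ln x$ — gives
$$\frac{d^{2}J}{da^{2}} = \int_{0}^{1} 7 x^{a} \log{\left(x \right)}^{2} \, dx = \frac{14}{\left(a + 1\right)^{3}},$$
and the integrand here is exactly the target integrand, so $I = \frac{14}{\left(a + 1\right)^{3}}$.

Setting $a = \frac{3}{4}$:
$$I = \frac{128}{49}.$$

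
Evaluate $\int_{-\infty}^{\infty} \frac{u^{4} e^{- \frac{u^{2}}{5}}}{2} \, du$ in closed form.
$\frac{75 \sqrt{5} \sqrt{\pi}}{8}$

Begin with the known integral
$$J(a) = \int_{-\infty}^{\infty} \frac{e^{- a u^{2}}}{2} \, du = \frac{\sqrt{\pi}}{2 \sqrt{a}}.$$

Differentiating under the integral sign brings down a factor of $(-u^2)$:
$$\frac{dJ}{da} = \int_{-\infty}^{\infty} - \frac{u^{2} e^{- a u^{2}}}{2} \, du = - \frac{\sqrt{\pi}}{4 a^{\frac{3}{2}}}.$$

Repeating twice in total — each differentiation brings down another $(-u^2)$ — gives
$$\frac{d^{2}J}{da^{2}} = \int_{-\infty}^{\infty} \frac{u^{4} e^{- a u^{2}}}{2} \, du = \frac{3 \sqrt{\pi}}{8 a^{\frac{5}{2}}},$$
and the integrand here is exactly the target integrand, so $I = \frac{3 \sqrt{\pi}}{8 a^{\frac{5}{2}}}$.

Setting $a = \frac{1}{5}$:
$$I = \frac{75 \sqrt{5} \sqrt{\pi}}{8}.$$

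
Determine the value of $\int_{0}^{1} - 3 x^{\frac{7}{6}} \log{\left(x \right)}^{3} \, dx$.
$\frac{23328}{28561}$

Consider the simpler parametrised integral
$$J(a) = \int_{0}^{1} - 3 x^{a} \, dx = - \frac{3}{a + 1}.$$

Differentiating under the integral sign brings down a factor of $\ln x$:
$$\frac{dJ}{da} = \int_{0}^{1} - 3 x^{a} \log{\left(x \right)} \, dx = \frac{3}{\left(a + 1\right)^{2}}.$$

Repeating $3$ times in total — each differentiation brings down another $\ln x$ — gives
$$\frac{d^{3}J}{da^{3}} = \int_{0}^{1} - 3 x^{a} \log{\left(x \right)}^{3} \, dx = \frac{18}{\left(a + 1\right)^{4}},$$
and the integrand here is exactly the target integrand, so $I = \frac{18}{\left(a + 1\right)^{4}}$.

Setting $a = \frac{7}{6}$:
$$I = \frac{23328}{28561}.$$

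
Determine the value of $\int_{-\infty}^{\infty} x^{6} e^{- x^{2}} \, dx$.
$\frac{15 \sqrt{\pi}}{8}$

Begin with the known integral
$$J(a) = \int_{-\infty}^{\infty} e^{- a x^{2}} \, dx = \frac{\sqrt{\pi}}{\sqrt{a}}.$$

Differentiating under the integral sign brings down a factor of $(-x^2)$:
$$\frac{dJ}{da} = \int_{-\infty}^{\infty} - x^{2} e^{- a x^{2}} \, dx = - \frac{\sqrt{\pi}}{2 a^{\frac{3}{2}}}.$$

Repeating $3$ times in total — each differentiation brings down another $(-x^2)$ — gives
$$\frac{d^{3}J}{da^{3}} = \int_{-\infty}^{\infty} - x^{6} e^{- a x^{2}} \, dx = - \frac{15 \sqrt{\pi}}{8 a^{\frac{7}{2}}},$$
and the integrand here is $(-1)^{3}$ times the target integrand, so $I = (-1)^{3}\,\frac{d^{3}J}{da^{3}} = \frac{15 \sqrt{\pi}}{8 a^{\frac{7}{2}}}$.

Setting $a = 1$:
$$I = \frac{15 \sqrt{\pi}}{8}.$$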